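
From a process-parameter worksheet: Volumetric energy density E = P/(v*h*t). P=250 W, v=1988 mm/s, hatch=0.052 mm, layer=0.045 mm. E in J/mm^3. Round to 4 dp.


E = 250 / (1988*0.052*0.045) = 53.7413 J/mm^3


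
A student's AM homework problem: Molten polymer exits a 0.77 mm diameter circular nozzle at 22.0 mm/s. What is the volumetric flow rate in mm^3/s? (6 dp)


A = pi*(0.77/2)^2 = 0.46566257 mm^2
Q = 0.46566257 * 22.0 = 10.244577 mm^3/s


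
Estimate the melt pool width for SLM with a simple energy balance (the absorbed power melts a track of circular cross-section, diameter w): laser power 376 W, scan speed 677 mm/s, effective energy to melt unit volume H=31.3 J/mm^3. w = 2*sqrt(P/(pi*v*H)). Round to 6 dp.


w = 2*sqrt(376/(pi*677*31.3)) = 0.150308 mm


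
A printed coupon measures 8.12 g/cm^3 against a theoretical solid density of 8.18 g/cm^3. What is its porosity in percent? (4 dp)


Porosity = (1-8.12/8.18)*100 = 0.7335 %


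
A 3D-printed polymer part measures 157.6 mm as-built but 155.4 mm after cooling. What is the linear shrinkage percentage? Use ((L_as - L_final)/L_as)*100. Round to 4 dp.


Shrinkage = ((157.6-155.4)/157.6)*100 = 1.3959 %


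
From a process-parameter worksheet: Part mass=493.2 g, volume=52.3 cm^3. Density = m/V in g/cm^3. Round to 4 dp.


rho = 493.2 / 52.3 = 9.4302 g/cm^3


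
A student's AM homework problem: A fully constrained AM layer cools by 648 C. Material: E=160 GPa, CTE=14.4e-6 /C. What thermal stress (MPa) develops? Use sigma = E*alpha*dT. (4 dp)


sigma = 160*1000 * 14.4e-6 * 648 = 1492.992 MPa


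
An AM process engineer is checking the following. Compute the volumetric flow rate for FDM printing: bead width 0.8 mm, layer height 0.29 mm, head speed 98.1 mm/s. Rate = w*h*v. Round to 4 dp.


Rate = 0.8 * 0.29 * 98.1 = 22.7592 mm^3/s


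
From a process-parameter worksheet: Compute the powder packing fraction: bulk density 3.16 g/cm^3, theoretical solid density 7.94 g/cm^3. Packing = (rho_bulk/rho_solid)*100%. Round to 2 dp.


Packing = (3.16/7.94)*100 = 39.8 %


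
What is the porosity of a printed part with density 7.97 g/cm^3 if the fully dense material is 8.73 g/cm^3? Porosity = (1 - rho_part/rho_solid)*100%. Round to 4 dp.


Porosity = (1-7.97/8.73)*100 = 8.7056 %


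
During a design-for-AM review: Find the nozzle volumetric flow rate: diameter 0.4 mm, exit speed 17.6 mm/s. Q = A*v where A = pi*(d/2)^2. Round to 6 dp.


A = pi*(0.4/2)^2 = 0.12566371 mm^2
Q = 0.12566371 * 17.6 = 2.211681 mm^3/s


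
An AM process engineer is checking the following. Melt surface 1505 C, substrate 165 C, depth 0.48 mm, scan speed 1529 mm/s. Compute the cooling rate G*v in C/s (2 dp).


G = (1505-165)/0.48 = 2791.66666667 C/mm
CR = 2791.66666667 * 1529 = 4268458.33 C/s


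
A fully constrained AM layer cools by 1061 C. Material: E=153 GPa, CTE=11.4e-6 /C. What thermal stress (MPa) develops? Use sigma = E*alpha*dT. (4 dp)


sigma = 153*1000 * 11.4e-6 * 1061 = 1850.5962 MPa


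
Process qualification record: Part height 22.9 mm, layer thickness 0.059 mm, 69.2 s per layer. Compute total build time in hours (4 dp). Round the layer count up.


Layers = ceil(22.9/0.059) = 389
t = 389 * 69.2 / 3600 = 7.4774 hrs


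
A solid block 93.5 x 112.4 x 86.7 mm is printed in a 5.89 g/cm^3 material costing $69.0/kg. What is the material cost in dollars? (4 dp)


V = 93.5 * 112.4 * 86.7 = 911164.98 mm^3 = 911.16498 cm^3
Mass = 911.16498 * 5.89 / 1000 = 5.36676173 kg
Cost = 5.36676173 * 69.0 = 370.3066 $


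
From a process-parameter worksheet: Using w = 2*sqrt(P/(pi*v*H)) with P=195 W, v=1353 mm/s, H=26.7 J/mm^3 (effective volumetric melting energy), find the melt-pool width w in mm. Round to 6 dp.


w = 2*sqrt(195/(pi*1353*26.7)) = 0.082903 mm


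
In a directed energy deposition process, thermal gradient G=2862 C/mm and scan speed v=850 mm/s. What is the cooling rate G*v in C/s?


CR = 2862 * 850 = 2432700 C/s


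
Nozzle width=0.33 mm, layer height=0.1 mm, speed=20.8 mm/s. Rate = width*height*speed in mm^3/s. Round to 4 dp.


Rate = 0.33 * 0.1 * 20.8 = 0.6864 mm^3/s


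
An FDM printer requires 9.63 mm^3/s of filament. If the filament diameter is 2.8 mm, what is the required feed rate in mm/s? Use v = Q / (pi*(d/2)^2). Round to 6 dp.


A = pi*(2.8/2)^2 = 6.157522
v = 9.63 / 6.157522 = 1.563941 mm/s


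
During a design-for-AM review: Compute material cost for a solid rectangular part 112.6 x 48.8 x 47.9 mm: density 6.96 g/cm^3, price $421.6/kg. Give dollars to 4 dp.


V = 112.6 * 48.8 * 47.9 = 263204.752 mm^3 = 263.204752 cm^3
Mass = 263.204752 * 6.96 / 1000 = 1.83190507 kg
Cost = 1.83190507 * 421.6 = 772.3312 $


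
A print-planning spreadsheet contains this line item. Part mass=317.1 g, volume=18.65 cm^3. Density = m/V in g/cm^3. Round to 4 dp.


rho = 317.1 / 18.65 = 17.0027 g/cm^3


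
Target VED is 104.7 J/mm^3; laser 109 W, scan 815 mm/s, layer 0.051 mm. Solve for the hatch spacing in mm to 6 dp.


h = 109 / (104.7*815*0.051) = 0.025047 mm


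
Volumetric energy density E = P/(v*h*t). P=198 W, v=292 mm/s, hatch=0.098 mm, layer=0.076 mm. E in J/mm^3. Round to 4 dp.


E = 198 / (292*0.098*0.076) = 91.0422 J/mm^3


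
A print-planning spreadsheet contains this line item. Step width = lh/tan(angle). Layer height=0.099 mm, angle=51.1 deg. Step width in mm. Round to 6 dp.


step = 0.099 / tan(51.1) = 0.079883 mm


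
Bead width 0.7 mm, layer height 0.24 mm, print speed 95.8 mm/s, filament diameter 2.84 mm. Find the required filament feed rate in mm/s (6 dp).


Q = 0.7 * 0.24 * 95.8 = 16.0944 mm^3/s
A_fil = pi*(2.84/2)^2 = 6.33470743 mm^2
v_feed = 16.0944 / 6.33470743 = 2.54067 mm/s


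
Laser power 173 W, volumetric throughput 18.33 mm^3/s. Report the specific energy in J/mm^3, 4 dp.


SE = 173 / 18.33 = 9.4381 J/mm^3


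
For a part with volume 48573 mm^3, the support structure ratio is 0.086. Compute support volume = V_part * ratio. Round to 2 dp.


V_support = 48573 * 0.086 = 4177.28 mm^3


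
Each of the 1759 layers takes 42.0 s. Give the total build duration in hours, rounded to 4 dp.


t = 1759 * 42.0 / 3600 = 20.5217 hrs


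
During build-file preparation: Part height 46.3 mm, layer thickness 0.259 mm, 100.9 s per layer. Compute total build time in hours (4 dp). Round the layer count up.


Layers = ceil(46.3/0.259) = 179
t = 179 * 100.9 / 3600 = 5.017 hrs


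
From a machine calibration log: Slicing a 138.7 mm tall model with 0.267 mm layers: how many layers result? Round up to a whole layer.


Layers = ceil(138.7/0.267) = 520


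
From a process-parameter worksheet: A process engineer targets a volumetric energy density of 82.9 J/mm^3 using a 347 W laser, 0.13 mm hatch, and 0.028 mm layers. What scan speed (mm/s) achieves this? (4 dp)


v = 347 / (82.9*0.13*0.028) = 1149.9357 mm/s


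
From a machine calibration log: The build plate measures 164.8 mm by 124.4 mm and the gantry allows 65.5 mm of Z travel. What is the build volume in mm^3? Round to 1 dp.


V = 164.8 * 124.4 * 65.5 = 1342823.4 mm^3


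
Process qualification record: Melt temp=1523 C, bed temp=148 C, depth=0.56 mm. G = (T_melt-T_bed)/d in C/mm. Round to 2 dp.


G = (1523-148)/0.56 = 2455.36 C/mm


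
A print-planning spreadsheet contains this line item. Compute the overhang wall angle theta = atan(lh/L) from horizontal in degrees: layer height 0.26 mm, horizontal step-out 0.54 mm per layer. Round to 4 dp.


angle = atan(0.26/0.54) = 25.71 degrees


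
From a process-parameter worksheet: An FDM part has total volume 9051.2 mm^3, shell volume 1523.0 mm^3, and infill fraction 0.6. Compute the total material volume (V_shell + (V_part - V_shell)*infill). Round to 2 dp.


V_infill = (9051.2 - 1523.0) * 0.6 = 4516.92
V_total = 1523.0 + 4516.92 = 6039.92 mm^3


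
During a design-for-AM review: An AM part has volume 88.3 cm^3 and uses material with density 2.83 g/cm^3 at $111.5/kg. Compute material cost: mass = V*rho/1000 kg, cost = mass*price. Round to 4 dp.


Mass = 88.3*2.83/1000 = 0.249889 kg
Cost = 0.249889 * 111.5 = 27.8626 $


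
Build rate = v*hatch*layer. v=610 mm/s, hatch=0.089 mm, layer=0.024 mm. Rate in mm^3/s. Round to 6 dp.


Rate = 610 * 0.089 * 0.024 = 1.30296 mm^3/s


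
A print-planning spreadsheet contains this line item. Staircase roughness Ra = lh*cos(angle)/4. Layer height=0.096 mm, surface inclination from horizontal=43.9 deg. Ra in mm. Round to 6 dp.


Ra = 0.096 * cos(43.9) / 4 = 0.017293 mm


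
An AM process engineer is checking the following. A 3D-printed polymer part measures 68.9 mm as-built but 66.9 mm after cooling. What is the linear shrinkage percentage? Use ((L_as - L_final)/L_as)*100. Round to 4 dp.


Shrinkage = ((68.9-66.9)/68.9)*100 = 2.9028 %


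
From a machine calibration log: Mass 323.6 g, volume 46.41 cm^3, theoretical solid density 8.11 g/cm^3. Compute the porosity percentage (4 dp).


rho_part = 323.6 / 46.41 = 6.97263521 g/cm^3
Porosity = (1 - 6.97263521/8.11)*100 = 14.0242 %


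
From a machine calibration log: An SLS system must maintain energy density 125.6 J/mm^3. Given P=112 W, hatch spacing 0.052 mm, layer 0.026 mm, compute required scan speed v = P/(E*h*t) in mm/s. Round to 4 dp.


v = 112 / (125.6*0.052*0.026) = 659.556 mm/s


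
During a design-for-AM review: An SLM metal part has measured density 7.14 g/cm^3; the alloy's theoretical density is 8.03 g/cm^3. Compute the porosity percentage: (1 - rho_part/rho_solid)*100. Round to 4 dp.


Porosity = (1-7.14/8.03)*100 = 11.0834 %


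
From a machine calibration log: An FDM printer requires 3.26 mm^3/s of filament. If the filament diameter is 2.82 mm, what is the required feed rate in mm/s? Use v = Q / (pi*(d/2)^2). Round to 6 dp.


A = pi*(2.82/2)^2 = 6.2458
v = 3.26 / 6.2458 = 0.521951 mm/s


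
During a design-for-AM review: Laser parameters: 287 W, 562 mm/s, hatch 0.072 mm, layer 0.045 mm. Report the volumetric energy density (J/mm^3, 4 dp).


E = 287 / (562*0.072*0.045) = 157.6161 J/mm^3


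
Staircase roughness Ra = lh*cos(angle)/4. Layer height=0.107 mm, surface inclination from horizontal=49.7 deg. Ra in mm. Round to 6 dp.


Ra = 0.107 * cos(49.7) / 4 = 0.017302 mm


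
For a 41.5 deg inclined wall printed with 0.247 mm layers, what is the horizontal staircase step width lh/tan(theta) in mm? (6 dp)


step = 0.247 / tan(41.5) = 0.279183 mm


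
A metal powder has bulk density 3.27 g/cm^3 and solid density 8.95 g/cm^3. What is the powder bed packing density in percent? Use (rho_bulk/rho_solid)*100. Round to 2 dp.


Packing = (3.27/8.95)*100 = 36.54 %


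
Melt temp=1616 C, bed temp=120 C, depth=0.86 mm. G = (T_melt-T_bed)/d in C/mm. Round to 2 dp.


G = (1616-120)/0.86 = 1739.53 C/mm


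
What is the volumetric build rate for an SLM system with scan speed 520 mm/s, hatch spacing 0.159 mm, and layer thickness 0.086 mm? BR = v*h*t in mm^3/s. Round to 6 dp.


Rate = 520 * 0.159 * 0.086 = 7.11048 mm^3/s


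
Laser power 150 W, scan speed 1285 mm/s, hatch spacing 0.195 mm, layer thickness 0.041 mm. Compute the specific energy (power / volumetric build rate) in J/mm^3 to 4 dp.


Build rate = 1285 * 0.195 * 0.041 = 10.273575 mm^3/s
SE = 150 / 10.273575 = 14.6006 J/mm^3


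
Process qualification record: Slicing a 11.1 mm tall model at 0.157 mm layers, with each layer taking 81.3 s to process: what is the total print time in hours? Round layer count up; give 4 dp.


Layers = ceil(11.1/0.157) = 71
t = 71 * 81.3 / 3600 = 1.6034 hrs


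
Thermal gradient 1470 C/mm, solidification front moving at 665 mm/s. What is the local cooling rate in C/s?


CR = 1470 * 665 = 977550 C/s


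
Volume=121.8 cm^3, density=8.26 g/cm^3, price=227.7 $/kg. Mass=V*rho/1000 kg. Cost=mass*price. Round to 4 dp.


Mass = 121.8*8.26/1000 = 1.006068 kg
Cost = 1.006068 * 227.7 = 229.0817 $


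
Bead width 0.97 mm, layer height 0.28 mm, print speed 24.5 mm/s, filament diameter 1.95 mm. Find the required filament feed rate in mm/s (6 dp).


Q = 0.97 * 0.28 * 24.5 = 6.6542 mm^3/s
A_fil = pi*(1.95/2)^2 = 2.98647652 mm^2
v_feed = 6.6542 / 2.98647652 = 2.228111 mm/s


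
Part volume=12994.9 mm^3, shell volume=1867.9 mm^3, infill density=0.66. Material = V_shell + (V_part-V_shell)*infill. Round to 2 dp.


V_infill = (12994.9 - 1867.9) * 0.66 = 7343.82
V_total = 1867.9 + 7343.82 = 9211.72 mm^3


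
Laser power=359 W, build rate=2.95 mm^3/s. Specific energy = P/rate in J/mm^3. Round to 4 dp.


SE = 359 / 2.95 = 121.6949 J/mm^3


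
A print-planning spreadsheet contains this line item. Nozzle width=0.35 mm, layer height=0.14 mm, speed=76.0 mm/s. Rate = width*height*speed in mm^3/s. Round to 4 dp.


Rate = 0.35 * 0.14 * 76.0 = 3.724 mm^3/s


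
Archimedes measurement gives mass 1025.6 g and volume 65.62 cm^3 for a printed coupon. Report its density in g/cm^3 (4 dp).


rho = 1025.6 / 65.62 = 15.6294 g/cm^3


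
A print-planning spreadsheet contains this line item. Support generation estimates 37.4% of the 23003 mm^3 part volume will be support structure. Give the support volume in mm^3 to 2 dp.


V_support = 23003 * 0.374 = 8603.12 mm^3


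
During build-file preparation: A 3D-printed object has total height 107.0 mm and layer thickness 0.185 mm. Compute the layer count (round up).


Layers = ceil(107.0/0.185) = 579


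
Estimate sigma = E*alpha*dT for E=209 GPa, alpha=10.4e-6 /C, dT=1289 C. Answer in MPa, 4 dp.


sigma = 209*1000 * 10.4e-6 * 1289 = 2801.7704 MPa


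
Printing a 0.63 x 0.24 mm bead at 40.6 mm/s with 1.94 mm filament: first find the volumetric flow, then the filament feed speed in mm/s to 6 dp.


Q = 0.63 * 0.24 * 40.6 = 6.13872 mm^3/s
A_fil = pi*(1.94/2)^2 = 2.95592453 mm^2
v_feed = 6.13872 / 2.95592453 = 2.076751 mm/s


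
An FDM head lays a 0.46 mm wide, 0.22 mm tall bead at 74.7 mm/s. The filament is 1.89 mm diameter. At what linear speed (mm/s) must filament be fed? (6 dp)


Q = 0.46 * 0.22 * 74.7 = 7.55964 mm^3/s
A_fil = pi*(1.89/2)^2 = 2.80552078 mm^2
v_feed = 7.55964 / 2.80552078 = 2.694559 mm/s


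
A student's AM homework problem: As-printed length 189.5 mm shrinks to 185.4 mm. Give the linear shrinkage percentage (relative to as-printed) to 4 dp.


Shrinkage = ((189.5-185.4)/189.5)*100 = 2.1636 %


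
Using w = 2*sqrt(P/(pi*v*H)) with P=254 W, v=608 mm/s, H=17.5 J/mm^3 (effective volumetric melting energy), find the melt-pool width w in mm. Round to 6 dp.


w = 2*sqrt(254/(pi*608*17.5)) = 0.174342 mm


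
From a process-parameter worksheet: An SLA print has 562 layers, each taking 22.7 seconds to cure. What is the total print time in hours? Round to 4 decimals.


t = 562 * 22.7 / 3600 = 3.5437 hrs


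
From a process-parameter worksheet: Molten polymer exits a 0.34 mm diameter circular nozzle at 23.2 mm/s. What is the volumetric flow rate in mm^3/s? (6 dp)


A = pi*(0.34/2)^2 = 0.09079203 mm^2
Q = 0.09079203 * 23.2 = 2.106375 mm^3/s


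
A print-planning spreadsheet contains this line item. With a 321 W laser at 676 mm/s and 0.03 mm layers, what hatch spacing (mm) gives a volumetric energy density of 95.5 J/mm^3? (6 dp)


h = 321 / (95.5*676*0.03) = 0.165742 mm


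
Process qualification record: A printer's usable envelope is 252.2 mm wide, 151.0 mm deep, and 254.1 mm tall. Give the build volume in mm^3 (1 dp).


V = 252.2 * 151.0 * 254.1 = 9676687.0 mm^3


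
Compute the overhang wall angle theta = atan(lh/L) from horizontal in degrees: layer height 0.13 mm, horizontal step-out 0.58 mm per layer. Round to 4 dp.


angle = atan(0.13/0.58) = 12.6334 degrees


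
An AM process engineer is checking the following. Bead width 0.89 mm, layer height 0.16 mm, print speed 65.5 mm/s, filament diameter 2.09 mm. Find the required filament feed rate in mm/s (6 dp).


Q = 0.89 * 0.16 * 65.5 = 9.3272 mm^3/s
A_fil = pi*(2.09/2)^2 = 3.43069772 mm^2
v_feed = 9.3272 / 3.43069772 = 2.718747 mm/s


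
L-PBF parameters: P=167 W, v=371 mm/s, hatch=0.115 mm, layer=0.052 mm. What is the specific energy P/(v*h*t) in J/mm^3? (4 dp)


Build rate = 371 * 0.115 * 0.052 = 2.21858 mm^3/s
SE = 167 / 2.21858 = 75.2734 J/mm^3


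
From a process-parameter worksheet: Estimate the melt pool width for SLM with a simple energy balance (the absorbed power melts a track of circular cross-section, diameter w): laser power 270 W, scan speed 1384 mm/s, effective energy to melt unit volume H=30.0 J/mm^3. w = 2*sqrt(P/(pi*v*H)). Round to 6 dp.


w = 2*sqrt(270/(pi*1384*30.0)) = 0.090993 mm


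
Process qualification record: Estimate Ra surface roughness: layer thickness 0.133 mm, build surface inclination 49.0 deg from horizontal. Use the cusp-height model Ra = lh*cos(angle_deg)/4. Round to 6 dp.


Ra = 0.133 * cos(49.0) / 4 = 0.021814 mm


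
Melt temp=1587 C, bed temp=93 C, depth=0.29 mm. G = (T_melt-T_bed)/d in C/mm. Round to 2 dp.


G = (1587-93)/0.29 = 5151.72 C/mm


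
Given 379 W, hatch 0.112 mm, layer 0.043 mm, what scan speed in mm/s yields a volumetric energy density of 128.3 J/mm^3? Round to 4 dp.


v = 379 / (128.3*0.112*0.043) = 613.375 mm/s


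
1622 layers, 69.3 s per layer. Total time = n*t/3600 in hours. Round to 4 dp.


t = 1622 * 69.3 / 3600 = 31.2235 hrs


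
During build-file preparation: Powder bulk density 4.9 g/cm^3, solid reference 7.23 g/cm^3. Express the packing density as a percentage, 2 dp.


Packing = (4.9/7.23)*100 = 67.77 %


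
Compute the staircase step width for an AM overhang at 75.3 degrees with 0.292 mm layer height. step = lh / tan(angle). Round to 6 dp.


step = 0.292 / tan(75.3) = 0.076605 mm


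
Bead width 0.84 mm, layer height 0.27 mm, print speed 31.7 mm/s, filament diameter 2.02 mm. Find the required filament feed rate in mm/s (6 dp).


Q = 0.84 * 0.27 * 31.7 = 7.18956 mm^3/s
A_fil = pi*(2.02/2)^2 = 3.20473867 mm^2
v_feed = 7.18956 / 3.20473867 = 2.243415 mm/s


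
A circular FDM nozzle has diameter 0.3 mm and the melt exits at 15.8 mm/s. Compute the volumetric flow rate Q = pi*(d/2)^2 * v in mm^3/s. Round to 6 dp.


A = pi*(0.3/2)^2 = 0.07068583 mm^2
Q = 0.07068583 * 15.8 = 1.116836 mm^3/s


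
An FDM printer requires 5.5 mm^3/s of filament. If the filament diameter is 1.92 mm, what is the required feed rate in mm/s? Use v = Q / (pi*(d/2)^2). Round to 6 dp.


A = pi*(1.92/2)^2 = 2.895292
v = 5.5 / 2.895292 = 1.899636 mm/s


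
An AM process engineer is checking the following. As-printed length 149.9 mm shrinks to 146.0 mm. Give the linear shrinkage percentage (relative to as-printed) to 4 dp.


Shrinkage = ((149.9-146.0)/149.9)*100 = 2.6017 %


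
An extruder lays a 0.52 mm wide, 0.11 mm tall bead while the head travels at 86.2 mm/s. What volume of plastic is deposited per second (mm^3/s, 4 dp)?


Rate = 0.52 * 0.11 * 86.2 = 4.9306 mm^3/s


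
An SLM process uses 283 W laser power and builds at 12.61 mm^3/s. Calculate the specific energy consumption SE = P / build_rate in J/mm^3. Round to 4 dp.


SE = 283 / 12.61 = 22.4425 J/mm^3


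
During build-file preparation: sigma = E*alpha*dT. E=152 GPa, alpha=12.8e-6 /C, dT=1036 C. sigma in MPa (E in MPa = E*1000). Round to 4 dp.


sigma = 152*1000 * 12.8e-6 * 1036 = 2015.6416 MPa


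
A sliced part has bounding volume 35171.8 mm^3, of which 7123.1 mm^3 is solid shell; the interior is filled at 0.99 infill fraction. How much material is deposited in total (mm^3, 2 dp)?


V_infill = (35171.8 - 7123.1) * 0.99 = 27768.21
V_total = 7123.1 + 27768.21 = 34891.31 mm^3


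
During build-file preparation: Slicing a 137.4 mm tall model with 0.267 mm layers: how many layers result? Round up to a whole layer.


Layers = ceil(137.4/0.267) = 515


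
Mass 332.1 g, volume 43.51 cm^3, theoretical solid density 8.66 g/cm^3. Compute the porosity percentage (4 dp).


rho_part = 332.1 / 43.51 = 7.63272811 g/cm^3
Porosity = (1 - 7.63272811/8.66)*100 = 11.8623 %


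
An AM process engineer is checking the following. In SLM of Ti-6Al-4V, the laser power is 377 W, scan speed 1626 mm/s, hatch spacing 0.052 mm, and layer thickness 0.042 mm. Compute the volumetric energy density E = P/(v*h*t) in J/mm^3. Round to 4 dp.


E = 377 / (1626*0.052*0.042) = 106.1618 J/mm^3


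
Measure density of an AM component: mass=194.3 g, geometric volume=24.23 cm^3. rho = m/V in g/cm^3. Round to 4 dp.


rho = 194.3 / 24.23 = 8.019 g/cm^3


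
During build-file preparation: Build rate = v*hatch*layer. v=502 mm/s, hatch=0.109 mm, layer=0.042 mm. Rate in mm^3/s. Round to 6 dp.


Rate = 502 * 0.109 * 0.042 = 2.298156 mm^3/s


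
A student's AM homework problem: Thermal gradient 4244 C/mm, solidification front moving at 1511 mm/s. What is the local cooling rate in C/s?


CR = 4244 * 1511 = 6412684 C/s


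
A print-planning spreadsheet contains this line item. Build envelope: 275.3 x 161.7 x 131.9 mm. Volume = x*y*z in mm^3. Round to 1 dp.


V = 275.3 * 161.7 * 131.9 = 5871661.7 mm^3


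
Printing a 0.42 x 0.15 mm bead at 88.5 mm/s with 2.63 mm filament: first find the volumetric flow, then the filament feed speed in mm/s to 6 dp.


Q = 0.42 * 0.15 * 88.5 = 5.5755 mm^3/s
A_fil = pi*(2.63/2)^2 = 5.43252056 mm^2
v_feed = 5.5755 / 5.43252056 = 1.026319 mm/s


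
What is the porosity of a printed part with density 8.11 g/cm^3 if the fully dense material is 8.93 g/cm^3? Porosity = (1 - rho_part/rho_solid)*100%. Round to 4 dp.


Porosity = (1-8.11/8.93)*100 = 9.1825 %


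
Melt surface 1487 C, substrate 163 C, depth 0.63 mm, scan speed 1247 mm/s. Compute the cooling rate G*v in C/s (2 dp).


G = (1487-163)/0.63 = 2101.58730159 C/mm
CR = 2101.58730159 * 1247 = 2620679.37 C/s


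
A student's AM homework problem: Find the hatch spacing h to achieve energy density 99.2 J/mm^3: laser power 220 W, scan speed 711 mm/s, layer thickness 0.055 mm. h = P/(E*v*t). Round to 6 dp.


h = 220 / (99.2*711*0.055) = 0.056712 mm


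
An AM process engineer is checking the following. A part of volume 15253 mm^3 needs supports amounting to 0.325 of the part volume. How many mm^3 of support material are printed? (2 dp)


V_support = 15253 * 0.325 = 4957.23 mm^3


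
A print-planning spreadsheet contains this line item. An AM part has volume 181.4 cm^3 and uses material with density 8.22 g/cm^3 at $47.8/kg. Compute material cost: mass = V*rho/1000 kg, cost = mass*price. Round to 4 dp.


Mass = 181.4*8.22/1000 = 1.491108 kg
Cost = 1.491108 * 47.8 = 71.275 $


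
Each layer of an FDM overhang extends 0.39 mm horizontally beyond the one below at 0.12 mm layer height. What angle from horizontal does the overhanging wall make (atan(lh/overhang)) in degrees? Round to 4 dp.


angle = atan(0.12/0.39) = 17.1027 degrees


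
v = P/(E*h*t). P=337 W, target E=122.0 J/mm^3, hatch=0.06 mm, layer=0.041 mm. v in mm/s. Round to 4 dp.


v = 337 / (122.0*0.06*0.041) = 1122.8842 mm/s


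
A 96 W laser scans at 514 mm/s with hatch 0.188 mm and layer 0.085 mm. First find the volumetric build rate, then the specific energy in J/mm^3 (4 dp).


Build rate = 514 * 0.188 * 0.085 = 8.21372 mm^3/s
SE = 96 / 8.21372 = 11.6878 J/mm^3


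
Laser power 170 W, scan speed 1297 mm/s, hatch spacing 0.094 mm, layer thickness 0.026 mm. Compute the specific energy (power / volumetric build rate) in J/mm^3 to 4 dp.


Build rate = 1297 * 0.094 * 0.026 = 3.169868 mm^3/s
SE = 170 / 3.169868 = 53.63 J/mm^3


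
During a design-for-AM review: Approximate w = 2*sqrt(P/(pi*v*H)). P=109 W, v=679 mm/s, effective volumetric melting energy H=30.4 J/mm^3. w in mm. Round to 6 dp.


w = 2*sqrt(109/(pi*679*30.4)) = 0.081997 mm


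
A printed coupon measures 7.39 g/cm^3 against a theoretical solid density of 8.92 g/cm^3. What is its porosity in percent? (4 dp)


Porosity = (1-7.39/8.92)*100 = 17.1525 %


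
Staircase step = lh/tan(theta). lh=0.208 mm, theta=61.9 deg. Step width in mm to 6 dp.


step = 0.208 / tan(61.9) = 0.111062 mm


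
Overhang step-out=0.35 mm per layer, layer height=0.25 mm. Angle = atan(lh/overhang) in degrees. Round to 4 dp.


angle = atan(0.25/0.35) = 35.5377 degrees


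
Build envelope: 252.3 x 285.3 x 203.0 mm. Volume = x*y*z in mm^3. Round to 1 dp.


V = 252.3 * 285.3 * 203.0 = 14612181.6 mm^3


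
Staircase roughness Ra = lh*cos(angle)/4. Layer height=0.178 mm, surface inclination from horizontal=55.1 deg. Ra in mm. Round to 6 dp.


Ra = 0.178 * cos(55.1) / 4 = 0.02546 mm


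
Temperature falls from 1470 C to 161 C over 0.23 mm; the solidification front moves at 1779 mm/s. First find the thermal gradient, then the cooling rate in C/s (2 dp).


G = (1470-161)/0.23 = 5691.30434783 C/mm
CR = 5691.30434783 * 1779 = 10124830.43 C/s


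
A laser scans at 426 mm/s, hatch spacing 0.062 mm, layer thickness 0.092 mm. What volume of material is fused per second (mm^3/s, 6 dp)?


Rate = 426 * 0.062 * 0.092 = 2.429904 mm^3/s


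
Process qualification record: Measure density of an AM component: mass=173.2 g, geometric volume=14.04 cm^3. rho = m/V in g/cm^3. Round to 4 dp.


rho = 173.2 / 14.04 = 12.3362 g/cm^3


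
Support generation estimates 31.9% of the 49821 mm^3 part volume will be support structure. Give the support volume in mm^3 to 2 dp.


V_support = 49821 * 0.319 = 15892.9 mm^3


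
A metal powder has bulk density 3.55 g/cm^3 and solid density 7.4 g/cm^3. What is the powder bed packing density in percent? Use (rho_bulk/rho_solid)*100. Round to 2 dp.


Packing = (3.55/7.4)*100 = 47.97 %


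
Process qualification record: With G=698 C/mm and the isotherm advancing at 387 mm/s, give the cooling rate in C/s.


CR = 698 * 387 = 270126 C/s


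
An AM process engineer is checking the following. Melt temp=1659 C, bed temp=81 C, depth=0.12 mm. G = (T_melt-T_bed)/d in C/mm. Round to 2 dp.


G = (1659-81)/0.12 = 13150.0 C/mm


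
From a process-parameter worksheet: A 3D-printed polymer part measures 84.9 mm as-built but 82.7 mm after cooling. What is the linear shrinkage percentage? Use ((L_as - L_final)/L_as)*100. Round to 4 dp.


Shrinkage = ((84.9-82.7)/84.9)*100 = 2.5913 %


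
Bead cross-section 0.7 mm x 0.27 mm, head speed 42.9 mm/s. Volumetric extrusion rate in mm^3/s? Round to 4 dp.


Rate = 0.7 * 0.27 * 42.9 = 8.1081 mm^3/s


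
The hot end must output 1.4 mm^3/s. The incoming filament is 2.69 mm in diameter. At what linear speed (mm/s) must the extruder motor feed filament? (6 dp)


A = pi*(2.69/2)^2 = 5.68322
v = 1.4 / 5.68322 = 0.246339 mm/s


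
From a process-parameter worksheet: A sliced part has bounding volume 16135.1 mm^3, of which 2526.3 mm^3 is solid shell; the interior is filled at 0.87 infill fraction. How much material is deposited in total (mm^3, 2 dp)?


V_infill = (16135.1 - 2526.3) * 0.87 = 11839.66
V_total = 2526.3 + 11839.66 = 14365.96 mm^3


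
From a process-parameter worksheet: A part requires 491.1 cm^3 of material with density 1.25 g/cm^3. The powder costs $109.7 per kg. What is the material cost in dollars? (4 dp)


Mass = 491.1*1.25/1000 = 0.613875 kg
Cost = 0.613875 * 109.7 = 67.3421 $


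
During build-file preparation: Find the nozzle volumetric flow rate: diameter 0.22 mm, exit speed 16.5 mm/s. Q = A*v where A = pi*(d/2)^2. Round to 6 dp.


A = pi*(0.22/2)^2 = 0.03801327 mm^2
Q = 0.03801327 * 16.5 = 0.627219 mm^3/s


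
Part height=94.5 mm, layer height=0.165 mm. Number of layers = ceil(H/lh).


Layers = ceil(94.5/0.165) = 573


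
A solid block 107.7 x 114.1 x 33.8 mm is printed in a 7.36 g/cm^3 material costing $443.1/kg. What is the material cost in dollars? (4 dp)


V = 107.7 * 114.1 * 33.8 = 415353.666 mm^3 = 415.353666 cm^3
Mass = 415.353666 * 7.36 / 1000 = 3.05700298 kg
Cost = 3.05700298 * 443.1 = 1354.558 $


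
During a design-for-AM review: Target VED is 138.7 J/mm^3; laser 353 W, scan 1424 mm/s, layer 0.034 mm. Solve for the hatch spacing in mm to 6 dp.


h = 353 / (138.7*1424*0.034) = 0.052567 mm


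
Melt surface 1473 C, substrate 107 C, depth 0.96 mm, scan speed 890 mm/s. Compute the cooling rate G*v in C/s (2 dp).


G = (1473-107)/0.96 = 1422.91666667 C/mm
CR = 1422.91666667 * 890 = 1266395.83 C/s


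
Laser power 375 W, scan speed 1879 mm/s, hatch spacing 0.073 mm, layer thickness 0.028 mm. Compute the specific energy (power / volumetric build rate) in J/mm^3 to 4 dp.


Build rate = 1879 * 0.073 * 0.028 = 3.840676 mm^3/s
SE = 375 / 3.840676 = 97.6391 J/mm^3


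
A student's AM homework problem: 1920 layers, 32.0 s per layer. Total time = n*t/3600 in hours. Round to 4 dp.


t = 1920 * 32.0 / 3600 = 17.0667 hrs


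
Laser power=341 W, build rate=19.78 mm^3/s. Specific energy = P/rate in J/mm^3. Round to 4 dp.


SE = 341 / 19.78 = 17.2396 J/mm^3


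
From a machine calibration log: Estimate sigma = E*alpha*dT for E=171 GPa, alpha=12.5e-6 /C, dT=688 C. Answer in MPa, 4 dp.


sigma = 171*1000 * 12.5e-6 * 688 = 1470.6 MPa


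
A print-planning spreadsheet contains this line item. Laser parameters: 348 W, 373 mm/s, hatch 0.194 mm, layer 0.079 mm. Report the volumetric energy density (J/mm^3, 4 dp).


E = 348 / (373*0.194*0.079) = 60.8754 J/mm^3


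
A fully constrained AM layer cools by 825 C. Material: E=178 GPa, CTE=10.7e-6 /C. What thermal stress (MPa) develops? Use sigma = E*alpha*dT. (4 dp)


sigma = 178*1000 * 10.7e-6 * 825 = 1571.295 MPa


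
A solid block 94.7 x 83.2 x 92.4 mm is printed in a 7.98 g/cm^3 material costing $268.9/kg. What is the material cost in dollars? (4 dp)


V = 94.7 * 83.2 * 92.4 = 728023.296 mm^3 = 728.023296 cm^3
Mass = 728.023296 * 7.98 / 1000 = 5.8096259 kg
Cost = 5.8096259 * 268.9 = 1562.2084 $


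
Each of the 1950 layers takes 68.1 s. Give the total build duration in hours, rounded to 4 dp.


t = 1950 * 68.1 / 3600 = 36.8875 hrs


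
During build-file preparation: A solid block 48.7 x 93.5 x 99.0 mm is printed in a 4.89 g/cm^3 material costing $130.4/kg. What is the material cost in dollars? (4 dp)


V = 48.7 * 93.5 * 99.0 = 450791.55 mm^3 = 450.79155 cm^3
Mass = 450.79155 * 4.89 / 1000 = 2.20437068 kg
Cost = 2.20437068 * 130.4 = 287.4499 $


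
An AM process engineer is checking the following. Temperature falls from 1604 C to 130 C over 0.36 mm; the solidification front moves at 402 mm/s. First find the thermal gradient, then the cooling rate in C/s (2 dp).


G = (1604-130)/0.36 = 4094.44444444 C/mm
CR = 4094.44444444 * 402 = 1645966.67 C/s


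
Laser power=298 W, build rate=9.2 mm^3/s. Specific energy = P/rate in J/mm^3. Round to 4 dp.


SE = 298 / 9.2 = 32.3913 J/mm^3


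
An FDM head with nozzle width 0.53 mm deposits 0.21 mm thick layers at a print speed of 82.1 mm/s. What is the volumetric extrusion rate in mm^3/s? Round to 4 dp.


Rate = 0.53 * 0.21 * 82.1 = 9.1377 mm^3/s


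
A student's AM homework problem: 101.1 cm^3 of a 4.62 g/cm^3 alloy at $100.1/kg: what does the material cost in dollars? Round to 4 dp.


Mass = 101.1*4.62/1000 = 0.467082 kg
Cost = 0.467082 * 100.1 = 46.7549 $


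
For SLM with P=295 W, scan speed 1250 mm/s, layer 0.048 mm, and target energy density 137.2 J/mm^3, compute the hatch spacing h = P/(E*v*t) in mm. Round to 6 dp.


h = 295 / (137.2*1250*0.048) = 0.035836 mm


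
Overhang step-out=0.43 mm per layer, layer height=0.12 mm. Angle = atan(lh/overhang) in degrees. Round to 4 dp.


angle = atan(0.12/0.43) = 15.5928 degrees


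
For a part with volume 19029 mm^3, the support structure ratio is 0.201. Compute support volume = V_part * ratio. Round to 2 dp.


V_support = 19029 * 0.201 = 3824.83 mm^3


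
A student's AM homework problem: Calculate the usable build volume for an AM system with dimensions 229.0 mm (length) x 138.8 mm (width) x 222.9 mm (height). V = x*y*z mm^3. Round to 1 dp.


V = 229.0 * 138.8 * 222.9 = 7084921.1 mm^3


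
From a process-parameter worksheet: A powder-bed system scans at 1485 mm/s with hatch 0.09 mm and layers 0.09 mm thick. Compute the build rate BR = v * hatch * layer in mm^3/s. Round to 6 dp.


Rate = 1485 * 0.09 * 0.09 = 12.0285 mm^3/s


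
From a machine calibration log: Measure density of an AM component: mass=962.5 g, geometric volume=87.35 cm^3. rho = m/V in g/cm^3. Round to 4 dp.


rho = 962.5 / 87.35 = 11.0189 g/cm^3


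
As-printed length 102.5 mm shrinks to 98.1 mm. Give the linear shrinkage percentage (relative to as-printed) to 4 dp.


Shrinkage = ((102.5-98.1)/102.5)*100 = 4.2927 %


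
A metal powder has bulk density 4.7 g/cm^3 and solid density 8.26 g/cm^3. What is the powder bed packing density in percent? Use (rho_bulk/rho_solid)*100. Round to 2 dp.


Packing = (4.7/8.26)*100 = 56.9 %


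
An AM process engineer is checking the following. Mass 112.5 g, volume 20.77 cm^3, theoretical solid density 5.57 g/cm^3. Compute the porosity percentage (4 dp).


rho_part = 112.5 / 20.77 = 5.41646606 g/cm^3
Porosity = (1 - 5.41646606/5.57)*100 = 2.7564 %


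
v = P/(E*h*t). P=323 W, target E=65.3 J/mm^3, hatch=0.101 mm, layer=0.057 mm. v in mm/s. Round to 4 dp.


v = 323 / (65.3*0.101*0.057) = 859.1977 mm/s


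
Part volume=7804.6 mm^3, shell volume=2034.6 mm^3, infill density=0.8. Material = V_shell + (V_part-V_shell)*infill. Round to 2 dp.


V_infill = (7804.6 - 2034.6) * 0.8 = 4616.0
V_total = 2034.6 + 4616.0 = 6650.6 mm^3


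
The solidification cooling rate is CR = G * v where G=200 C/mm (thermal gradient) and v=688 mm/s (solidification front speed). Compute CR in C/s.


CR = 200 * 688 = 137600 C/s


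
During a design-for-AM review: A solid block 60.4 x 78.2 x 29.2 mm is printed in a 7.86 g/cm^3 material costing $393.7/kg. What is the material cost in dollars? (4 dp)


V = 60.4 * 78.2 * 29.2 = 137919.776 mm^3 = 137.919776 cm^3
Mass = 137.919776 * 7.86 / 1000 = 1.08404944 kg
Cost = 1.08404944 * 393.7 = 426.7903 $


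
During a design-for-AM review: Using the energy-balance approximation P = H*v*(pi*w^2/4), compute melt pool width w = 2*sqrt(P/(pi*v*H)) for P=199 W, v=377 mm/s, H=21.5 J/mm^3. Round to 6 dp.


w = 2*sqrt(199/(pi*377*21.5)) = 0.176804 mm


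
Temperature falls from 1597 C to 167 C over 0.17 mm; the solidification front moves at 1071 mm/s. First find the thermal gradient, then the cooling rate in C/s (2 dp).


G = (1597-167)/0.17 = 8411.76470588 C/mm
CR = 8411.76470588 * 1071 = 9009000.0 C/s


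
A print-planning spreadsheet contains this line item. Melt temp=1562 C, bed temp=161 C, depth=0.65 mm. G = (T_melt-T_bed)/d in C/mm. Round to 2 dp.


G = (1562-161)/0.65 = 2155.38 C/mm


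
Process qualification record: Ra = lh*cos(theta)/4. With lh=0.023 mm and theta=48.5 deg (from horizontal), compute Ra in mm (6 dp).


Ra = 0.023 * cos(48.5) / 4 = 0.00381 mm


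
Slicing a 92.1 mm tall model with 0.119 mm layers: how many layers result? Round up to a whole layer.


Layers = ceil(92.1/0.119) = 774


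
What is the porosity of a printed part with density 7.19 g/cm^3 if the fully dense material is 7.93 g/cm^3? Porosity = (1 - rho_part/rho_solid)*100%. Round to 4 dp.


Porosity = (1-7.19/7.93)*100 = 9.3317 %


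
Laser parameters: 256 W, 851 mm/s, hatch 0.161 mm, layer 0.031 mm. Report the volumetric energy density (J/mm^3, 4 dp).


E = 256 / (851*0.161*0.031) = 60.273 J/mm^3


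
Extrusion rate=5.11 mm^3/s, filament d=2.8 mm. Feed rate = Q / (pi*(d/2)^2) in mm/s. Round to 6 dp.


A = pi*(2.8/2)^2 = 6.157522
v = 5.11 / 6.157522 = 0.829879 mm/s


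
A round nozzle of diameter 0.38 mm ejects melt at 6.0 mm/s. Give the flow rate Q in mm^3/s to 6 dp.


A = pi*(0.38/2)^2 = 0.11341149 mm^2
Q = 0.11341149 * 6.0 = 0.680469 mm^3/s


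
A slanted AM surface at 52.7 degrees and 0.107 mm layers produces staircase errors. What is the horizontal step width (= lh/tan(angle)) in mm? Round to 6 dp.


step = 0.107 / tan(52.7) = 0.081512 mm


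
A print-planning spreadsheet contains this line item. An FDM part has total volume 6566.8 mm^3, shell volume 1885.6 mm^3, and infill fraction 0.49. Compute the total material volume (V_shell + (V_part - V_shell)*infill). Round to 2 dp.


V_infill = (6566.8 - 1885.6) * 0.49 = 2293.79
V_total = 1885.6 + 2293.79 = 4179.39 mm^3


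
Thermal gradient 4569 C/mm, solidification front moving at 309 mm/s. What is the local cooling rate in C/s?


CR = 4569 * 309 = 1411821 C/s


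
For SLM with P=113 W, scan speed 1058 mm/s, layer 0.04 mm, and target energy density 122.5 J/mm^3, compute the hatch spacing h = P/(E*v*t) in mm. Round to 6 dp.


h = 113 / (122.5*1058*0.04) = 0.021797 mm


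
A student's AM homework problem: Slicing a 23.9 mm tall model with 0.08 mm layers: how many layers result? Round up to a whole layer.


Layers = ceil(23.9/0.08) = 299


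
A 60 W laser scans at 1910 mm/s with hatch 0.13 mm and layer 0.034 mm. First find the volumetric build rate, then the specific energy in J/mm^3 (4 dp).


Build rate = 1910 * 0.13 * 0.034 = 8.4422 mm^3/s
SE = 60 / 8.4422 = 7.1072 J/mm^3


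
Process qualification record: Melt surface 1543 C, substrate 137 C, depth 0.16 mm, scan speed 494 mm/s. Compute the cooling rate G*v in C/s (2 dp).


G = (1543-137)/0.16 = 8787.5 C/mm
CR = 8787.5 * 494 = 4341025.0 C/s


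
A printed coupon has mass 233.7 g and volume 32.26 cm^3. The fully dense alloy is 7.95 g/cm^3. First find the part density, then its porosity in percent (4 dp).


rho_part = 233.7 / 32.26 = 7.24426534 g/cm^3
Porosity = (1 - 7.24426534/7.95)*100 = 8.8772 %


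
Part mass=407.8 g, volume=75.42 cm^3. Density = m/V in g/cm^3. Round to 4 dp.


rho = 407.8 / 75.42 = 5.4071 g/cm^3


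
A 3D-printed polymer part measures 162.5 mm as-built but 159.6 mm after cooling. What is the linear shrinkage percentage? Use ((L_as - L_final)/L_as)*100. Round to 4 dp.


Shrinkage = ((162.5-159.6)/162.5)*100 = 1.7846 %


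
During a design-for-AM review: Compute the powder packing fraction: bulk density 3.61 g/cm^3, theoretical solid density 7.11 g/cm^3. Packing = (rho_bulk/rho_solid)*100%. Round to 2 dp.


Packing = (3.61/7.11)*100 = 50.77 %


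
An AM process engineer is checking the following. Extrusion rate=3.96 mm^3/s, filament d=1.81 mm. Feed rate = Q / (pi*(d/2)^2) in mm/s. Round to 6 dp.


A = pi*(1.81/2)^2 = 2.573043
v = 3.96 / 2.573043 = 1.539034 mm/s


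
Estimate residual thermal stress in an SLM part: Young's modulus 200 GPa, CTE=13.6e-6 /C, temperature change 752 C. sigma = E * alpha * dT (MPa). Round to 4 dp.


sigma = 200*1000 * 13.6e-6 * 752 = 2045.44 MPa


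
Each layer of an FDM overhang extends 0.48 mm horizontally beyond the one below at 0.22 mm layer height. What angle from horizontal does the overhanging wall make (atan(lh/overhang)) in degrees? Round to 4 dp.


angle = atan(0.22/0.48) = 24.6236 degrees


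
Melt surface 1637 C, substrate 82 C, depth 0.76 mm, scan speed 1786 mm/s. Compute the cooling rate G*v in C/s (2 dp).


G = (1637-82)/0.76 = 2046.05263158 C/mm
CR = 2046.05263158 * 1786 = 3654250.0 C/s


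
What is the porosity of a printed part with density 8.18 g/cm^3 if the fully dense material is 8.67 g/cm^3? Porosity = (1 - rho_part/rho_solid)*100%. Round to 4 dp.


Porosity = (1-8.18/8.67)*100 = 5.6517 %


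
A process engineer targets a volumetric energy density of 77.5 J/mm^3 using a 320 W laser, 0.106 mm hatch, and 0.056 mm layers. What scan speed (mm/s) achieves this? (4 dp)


v = 320 / (77.5*0.106*0.056) = 695.5917 mm/s


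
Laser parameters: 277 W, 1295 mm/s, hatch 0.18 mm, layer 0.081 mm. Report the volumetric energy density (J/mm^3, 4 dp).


E = 277 / (1295*0.18*0.081) = 14.6708 J/mm^3
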